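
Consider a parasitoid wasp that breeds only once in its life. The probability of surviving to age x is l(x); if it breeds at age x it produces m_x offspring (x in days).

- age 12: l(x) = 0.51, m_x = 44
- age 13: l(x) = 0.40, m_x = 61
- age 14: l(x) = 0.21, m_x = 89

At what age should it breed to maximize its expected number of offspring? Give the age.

13

Expected offspring if breeding at age x = l(x) × m_x:
  age 12: 0.51 × 44 = 22.440
  age 13: 0.40 × 61 = 24.400
  age 14: 0.21 × 89 = 18.690
Maximum at age 13 (24.400).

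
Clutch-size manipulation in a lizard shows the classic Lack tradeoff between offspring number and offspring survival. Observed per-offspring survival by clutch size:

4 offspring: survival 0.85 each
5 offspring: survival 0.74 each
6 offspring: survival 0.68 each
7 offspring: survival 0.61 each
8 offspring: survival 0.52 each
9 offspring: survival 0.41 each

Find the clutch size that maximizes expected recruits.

7

Expected recruits = c × s(c):
  c=4: 4 × 0.85 = 3.400
  c=5: 5 × 0.74 = 3.700
  c=6: 6 × 0.68 = 4.080
  c=7: 7 × 0.61 = 4.270
  c=8: 8 × 0.52 = 4.160
  c=9: 9 × 0.41 = 3.690
Maximum at c = 7 (4.270 recruits).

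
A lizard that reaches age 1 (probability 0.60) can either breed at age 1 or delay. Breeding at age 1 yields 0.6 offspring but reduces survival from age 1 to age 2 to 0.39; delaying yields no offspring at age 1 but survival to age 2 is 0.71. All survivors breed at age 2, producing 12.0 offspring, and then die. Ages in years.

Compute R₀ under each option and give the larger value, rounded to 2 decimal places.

5.11

breed at age 1: R₀ = 0.60 × (0.6 + 0.39 × 12.0) = 0.60 × 5.2800 = 3.1680
delay to age 2: R₀ = 0.60 × (0.71 × 12.0) = 0.60 × 8.5200 = 5.1120
Higher: delay to age 2 (5.1120).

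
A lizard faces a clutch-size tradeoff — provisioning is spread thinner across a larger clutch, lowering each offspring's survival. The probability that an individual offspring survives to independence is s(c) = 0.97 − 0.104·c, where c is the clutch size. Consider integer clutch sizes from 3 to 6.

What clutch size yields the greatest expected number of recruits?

5

Expected recruits = c × s(c):
  c=3: 3 × 0.658 = 1.974
  c=4: 4 × 0.554 = 2.216
  c=5: 5 × 0.450 = 2.250
  c=6: 6 × 0.346 = 2.076
Maximum at c = 5 (2.250 recruits).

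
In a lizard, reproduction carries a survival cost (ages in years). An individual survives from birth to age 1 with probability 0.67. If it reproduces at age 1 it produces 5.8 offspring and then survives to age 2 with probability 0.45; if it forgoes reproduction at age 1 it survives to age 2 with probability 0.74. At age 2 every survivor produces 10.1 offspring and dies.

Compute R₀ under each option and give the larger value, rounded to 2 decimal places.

breed at age 1: R₀ = 0.67 × (5.8 + 0.45 × 10.1) = 0.67 × 10.3450 = 6.9311
delay to age 2: R₀ = 0.67 × (0.74 × 10.1) = 0.67 × 7.4740 = 5.0076
Higher: breed at age 1 (6.9311).

6.93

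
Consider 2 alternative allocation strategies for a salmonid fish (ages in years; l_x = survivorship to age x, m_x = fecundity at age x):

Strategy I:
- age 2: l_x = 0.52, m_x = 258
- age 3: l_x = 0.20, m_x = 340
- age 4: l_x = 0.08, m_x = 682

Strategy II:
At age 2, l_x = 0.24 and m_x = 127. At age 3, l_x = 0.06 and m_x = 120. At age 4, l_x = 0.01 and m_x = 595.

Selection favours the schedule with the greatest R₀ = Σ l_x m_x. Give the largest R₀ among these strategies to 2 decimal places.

256.72

Strategy I: R₀ = 0.52×258 + 0.20×340 + 0.08×682 = 256.7200
Strategy II: R₀ = 0.24×127 + 0.06×120 + 0.01×595 = 43.6300
Highest R₀: strategy I with 256.7200.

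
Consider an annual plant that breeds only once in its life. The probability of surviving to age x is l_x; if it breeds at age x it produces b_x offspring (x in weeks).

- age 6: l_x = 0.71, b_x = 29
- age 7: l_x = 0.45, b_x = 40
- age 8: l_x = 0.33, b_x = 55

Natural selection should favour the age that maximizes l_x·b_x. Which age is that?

Expected offspring if breeding at age x = l_x × b_x:
  age 6: 0.71 × 29 = 20.590
  age 7: 0.45 × 40 = 18.000
  age 8: 0.33 × 55 = 18.150
Maximum at age 6 (20.590).

6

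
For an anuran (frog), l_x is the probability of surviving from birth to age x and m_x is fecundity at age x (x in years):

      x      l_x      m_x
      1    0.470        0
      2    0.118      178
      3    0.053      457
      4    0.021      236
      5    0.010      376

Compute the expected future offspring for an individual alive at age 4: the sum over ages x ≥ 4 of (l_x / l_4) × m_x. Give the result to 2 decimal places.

415.05

l_4 = 0.021. Conditional survival from age 4 to x is l_x / l_4.
  x=4: (0.021/0.021) × 236 = 236.0000
  x=5: (0.010/0.021) × 376 = 179.0476
Sum = 236.0000 + 179.0476 = 415.0476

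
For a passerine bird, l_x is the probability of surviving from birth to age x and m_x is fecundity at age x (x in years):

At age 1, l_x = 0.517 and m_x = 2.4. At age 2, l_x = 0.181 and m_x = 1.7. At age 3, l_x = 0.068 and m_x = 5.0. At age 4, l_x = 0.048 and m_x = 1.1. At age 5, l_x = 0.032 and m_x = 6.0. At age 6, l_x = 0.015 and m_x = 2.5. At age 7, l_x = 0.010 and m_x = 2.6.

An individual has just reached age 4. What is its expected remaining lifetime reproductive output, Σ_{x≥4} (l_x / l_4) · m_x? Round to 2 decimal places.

l_4 = 0.048. Conditional survival from age 4 to x is l_x / l_4.
  x=4: (0.048/0.048) × 1.1 = 1.1000
  x=5: (0.032/0.048) × 6.0 = 4.0000
  x=6: (0.015/0.048) × 2.5 = 0.7812
  x=7: (0.010/0.048) × 2.6 = 0.5417
Sum = 1.1000 + 4.0000 + 0.7812 + 0.5417 = 6.4229

6.42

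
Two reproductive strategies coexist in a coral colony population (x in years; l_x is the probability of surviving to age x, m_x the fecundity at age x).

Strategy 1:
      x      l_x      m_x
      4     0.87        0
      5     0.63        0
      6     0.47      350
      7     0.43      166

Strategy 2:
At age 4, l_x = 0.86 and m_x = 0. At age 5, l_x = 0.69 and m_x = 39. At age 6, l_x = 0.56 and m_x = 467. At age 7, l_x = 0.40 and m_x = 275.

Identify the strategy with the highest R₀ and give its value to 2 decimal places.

Strategy 1: R₀ = 0.87×0 + 0.63×0 + 0.47×350 + 0.43×166 = 235.8800
Strategy 2: R₀ = 0.86×0 + 0.69×39 + 0.56×467 + 0.40×275 = 398.4300
Highest R₀: strategy 2 with 398.4300.

398.43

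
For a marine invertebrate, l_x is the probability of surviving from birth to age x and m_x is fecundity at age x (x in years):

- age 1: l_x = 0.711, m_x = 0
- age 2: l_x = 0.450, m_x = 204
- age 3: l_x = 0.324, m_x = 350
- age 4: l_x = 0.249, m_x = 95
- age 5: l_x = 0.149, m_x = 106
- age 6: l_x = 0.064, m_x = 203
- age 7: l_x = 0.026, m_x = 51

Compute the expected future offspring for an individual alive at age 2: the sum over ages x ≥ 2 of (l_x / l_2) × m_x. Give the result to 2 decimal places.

l_2 = 0.450. Conditional survival from age 2 to x is l_x / l_2.
  x=2: (0.450/0.450) × 204 = 204.0000
  x=3: (0.324/0.450) × 350 = 252.0000
  x=4: (0.249/0.450) × 95 = 52.5667
  x=5: (0.149/0.450) × 106 = 35.0978
  x=6: (0.064/0.450) × 203 = 28.8711
  x=7: (0.026/0.450) × 51 = 2.9467
Sum = 204.0000 + 252.0000 + 52.5667 + 35.0978 + 28.8711 + 2.9467 = 575.4822

575.48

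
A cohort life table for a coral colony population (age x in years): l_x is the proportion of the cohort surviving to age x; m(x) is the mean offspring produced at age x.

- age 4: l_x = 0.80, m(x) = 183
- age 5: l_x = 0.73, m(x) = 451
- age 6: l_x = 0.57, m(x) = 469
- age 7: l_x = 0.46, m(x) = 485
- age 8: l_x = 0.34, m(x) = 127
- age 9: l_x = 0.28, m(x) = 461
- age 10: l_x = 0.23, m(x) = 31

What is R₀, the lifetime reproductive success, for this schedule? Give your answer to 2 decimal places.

R₀ = Σ l_x m(x):
  age 4: 0.80 × 183 = 146.4000
  age 5: 0.73 × 451 = 329.2300
  age 6: 0.57 × 469 = 267.3300
  age 7: 0.46 × 485 = 223.1000
  age 8: 0.34 × 127 = 43.1800
  age 9: 0.28 × 461 = 129.0800
  age 10: 0.23 × 31 = 7.1300
R₀ = 146.4000 + 329.2300 + 267.3300 + 223.1000 + 43.1800 + 129.0800 + 7.1300 = 1145.4500

1145.45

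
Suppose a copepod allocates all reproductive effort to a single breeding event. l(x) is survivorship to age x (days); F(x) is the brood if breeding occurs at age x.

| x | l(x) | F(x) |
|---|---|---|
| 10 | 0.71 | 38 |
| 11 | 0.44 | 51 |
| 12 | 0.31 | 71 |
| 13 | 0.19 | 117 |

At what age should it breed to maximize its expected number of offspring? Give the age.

Expected offspring if breeding at age x = l(x) × F(x):
  age 10: 0.71 × 38 = 26.980
  age 11: 0.44 × 51 = 22.440
  age 12: 0.31 × 71 = 22.010
  age 13: 0.19 × 117 = 22.230
Maximum at age 10 (26.980).

10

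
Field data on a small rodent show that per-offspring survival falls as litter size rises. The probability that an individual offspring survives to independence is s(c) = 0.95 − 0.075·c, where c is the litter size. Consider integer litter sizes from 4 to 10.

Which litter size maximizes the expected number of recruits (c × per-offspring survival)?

6

Expected recruits = c × s(c):
  c=4: 4 × 0.650 = 2.600
  c=5: 5 × 0.575 = 2.875
  c=6: 6 × 0.500 = 3.000
  c=7: 7 × 0.425 = 2.975
  c=8: 8 × 0.350 = 2.800
  c=9: 9 × 0.275 = 2.475
  c=10: 10 × 0.200 = 2.000
Maximum at c = 6 (3.000 recruits).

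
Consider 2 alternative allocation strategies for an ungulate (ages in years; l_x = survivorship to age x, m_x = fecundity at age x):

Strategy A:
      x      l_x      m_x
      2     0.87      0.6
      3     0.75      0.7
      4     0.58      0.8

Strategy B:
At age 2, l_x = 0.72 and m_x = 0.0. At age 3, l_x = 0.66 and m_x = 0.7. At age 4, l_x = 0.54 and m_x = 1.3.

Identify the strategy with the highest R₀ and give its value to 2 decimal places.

Strategy A: R₀ = 0.87×0.6 + 0.75×0.7 + 0.58×0.8 = 1.5110
Strategy B: R₀ = 0.72×0.0 + 0.66×0.7 + 0.54×1.3 = 1.1640
Highest R₀: strategy A with 1.5110.

1.51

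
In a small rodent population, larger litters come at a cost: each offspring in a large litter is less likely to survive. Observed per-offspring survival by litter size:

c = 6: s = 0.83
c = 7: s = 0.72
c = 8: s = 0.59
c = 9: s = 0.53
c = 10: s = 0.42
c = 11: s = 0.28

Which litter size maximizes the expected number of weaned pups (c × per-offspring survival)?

Expected weaned pups = c × s(c):
  c=6: 6 × 0.83 = 4.980
  c=7: 7 × 0.72 = 5.040
  c=8: 8 × 0.59 = 4.720
  c=9: 9 × 0.53 = 4.770
  c=10: 10 × 0.42 = 4.200
  c=11: 11 × 0.28 = 3.080
Maximum at c = 7 (5.040 weaned pups).

7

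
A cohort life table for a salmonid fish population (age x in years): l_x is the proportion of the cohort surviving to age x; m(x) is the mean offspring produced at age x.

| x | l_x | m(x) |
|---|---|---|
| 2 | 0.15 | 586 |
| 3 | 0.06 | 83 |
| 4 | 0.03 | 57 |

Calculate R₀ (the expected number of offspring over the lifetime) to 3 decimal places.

R₀ = Σ l_x m(x):
  age 2: 0.15 × 586 = 87.9000
  age 3: 0.06 × 83 = 4.9800
  age 4: 0.03 × 57 = 1.7100
R₀ = 87.9000 + 4.9800 + 1.7100 = 94.5900

94.590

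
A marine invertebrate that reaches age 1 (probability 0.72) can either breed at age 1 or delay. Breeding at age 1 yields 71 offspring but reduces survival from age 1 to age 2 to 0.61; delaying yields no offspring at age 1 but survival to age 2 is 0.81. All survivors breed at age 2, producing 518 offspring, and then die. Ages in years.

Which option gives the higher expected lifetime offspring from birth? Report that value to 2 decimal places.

302.10

breed at age 1: R₀ = 0.72 × (71 + 0.61 × 518) = 0.72 × 386.9800 = 278.6256
delay to age 2: R₀ = 0.72 × (0.81 × 518) = 0.72 × 419.5800 = 302.0976
Higher: delay to age 2 (302.0976).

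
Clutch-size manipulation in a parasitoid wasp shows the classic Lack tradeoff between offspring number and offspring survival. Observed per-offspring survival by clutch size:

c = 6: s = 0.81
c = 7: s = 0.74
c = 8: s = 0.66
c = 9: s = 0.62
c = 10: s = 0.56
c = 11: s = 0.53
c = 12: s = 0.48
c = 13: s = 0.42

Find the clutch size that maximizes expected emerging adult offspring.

11

Expected emerging adult offspring = c × s(c):
  c=6: 6 × 0.81 = 4.860
  c=7: 7 × 0.74 = 5.180
  c=8: 8 × 0.66 = 5.280
  c=9: 9 × 0.62 = 5.580
  c=10: 10 × 0.56 = 5.600
  c=11: 11 × 0.53 = 5.830
  c=12: 12 × 0.48 = 5.760
  c=13: 13 × 0.42 = 5.460
Maximum at c = 11 (5.830 emerging adult offspring).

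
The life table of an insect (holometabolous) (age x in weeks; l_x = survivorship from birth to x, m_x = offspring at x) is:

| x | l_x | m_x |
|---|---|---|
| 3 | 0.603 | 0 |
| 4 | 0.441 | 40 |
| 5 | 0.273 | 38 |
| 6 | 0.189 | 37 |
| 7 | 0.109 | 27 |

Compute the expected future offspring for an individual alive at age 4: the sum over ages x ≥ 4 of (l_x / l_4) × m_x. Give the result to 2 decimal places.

l_4 = 0.441. Conditional survival from age 4 to x is l_x / l_4.
  x=4: (0.441/0.441) × 40 = 40.0000
  x=5: (0.273/0.441) × 38 = 23.5238
  x=6: (0.189/0.441) × 37 = 15.8571
  x=7: (0.109/0.441) × 27 = 6.6735
Sum = 40.0000 + 23.5238 + 15.8571 + 6.6735 = 86.0544

86.05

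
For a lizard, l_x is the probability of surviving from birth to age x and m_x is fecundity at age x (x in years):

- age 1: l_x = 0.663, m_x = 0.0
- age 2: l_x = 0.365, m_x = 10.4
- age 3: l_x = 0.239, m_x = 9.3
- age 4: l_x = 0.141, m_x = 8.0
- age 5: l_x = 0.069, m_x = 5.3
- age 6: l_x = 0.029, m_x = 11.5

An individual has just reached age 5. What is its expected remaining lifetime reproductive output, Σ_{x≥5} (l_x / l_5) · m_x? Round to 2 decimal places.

l_5 = 0.069. Conditional survival from age 5 to x is l_x / l_5.
  x=5: (0.069/0.069) × 5.3 = 5.3000
  x=6: (0.029/0.069) × 11.5 = 4.8333
Sum = 5.3000 + 4.8333 = 10.1333

10.13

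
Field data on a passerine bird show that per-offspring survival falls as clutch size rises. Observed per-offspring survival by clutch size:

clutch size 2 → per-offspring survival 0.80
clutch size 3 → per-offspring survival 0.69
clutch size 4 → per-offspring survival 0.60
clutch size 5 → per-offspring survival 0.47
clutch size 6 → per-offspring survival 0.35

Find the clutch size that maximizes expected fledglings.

Expected fledglings = c × s(c):
  c=2: 2 × 0.80 = 1.600
  c=3: 3 × 0.69 = 2.070
  c=4: 4 × 0.60 = 2.400
  c=5: 5 × 0.47 = 2.350
  c=6: 6 × 0.35 = 2.100
Maximum at c = 4 (2.400 fledglings).

4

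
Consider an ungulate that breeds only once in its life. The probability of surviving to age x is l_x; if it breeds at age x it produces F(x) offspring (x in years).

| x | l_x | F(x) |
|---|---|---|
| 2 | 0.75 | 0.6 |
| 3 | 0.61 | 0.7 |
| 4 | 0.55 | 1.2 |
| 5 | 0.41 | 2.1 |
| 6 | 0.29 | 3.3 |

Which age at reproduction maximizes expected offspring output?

6

Expected offspring if breeding at age x = l_x × F(x):
  age 2: 0.75 × 0.6 = 0.450
  age 3: 0.61 × 0.7 = 0.427
  age 4: 0.55 × 1.2 = 0.660
  age 5: 0.41 × 2.1 = 0.861
  age 6: 0.29 × 3.3 = 0.957
Maximum at age 6 (0.957).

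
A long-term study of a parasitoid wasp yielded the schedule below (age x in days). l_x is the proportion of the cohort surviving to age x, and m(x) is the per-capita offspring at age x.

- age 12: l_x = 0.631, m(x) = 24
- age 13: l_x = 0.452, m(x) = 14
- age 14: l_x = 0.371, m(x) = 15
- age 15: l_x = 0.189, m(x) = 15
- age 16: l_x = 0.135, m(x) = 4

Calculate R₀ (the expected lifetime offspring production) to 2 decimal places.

30.41

R₀ = Σ l_x m(x):
  age 12: 0.631 × 24 = 15.1440
  age 13: 0.452 × 14 = 6.3280
  age 14: 0.371 × 15 = 5.5650
  age 15: 0.189 × 15 = 2.8350
  age 16: 0.135 × 4 = 0.5400
R₀ = 15.1440 + 6.3280 + 5.5650 + 2.8350 + 0.5400 = 30.4120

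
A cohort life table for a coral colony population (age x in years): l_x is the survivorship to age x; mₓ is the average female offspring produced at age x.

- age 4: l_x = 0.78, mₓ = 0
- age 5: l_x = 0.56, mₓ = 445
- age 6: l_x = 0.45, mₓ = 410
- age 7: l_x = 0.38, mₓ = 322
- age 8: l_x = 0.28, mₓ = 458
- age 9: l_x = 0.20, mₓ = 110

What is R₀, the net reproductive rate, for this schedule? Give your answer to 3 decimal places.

706.300

R₀ = Σ l_x mₓ:
  age 4: 0.78 × 0 = 0.0000
  age 5: 0.56 × 445 = 249.2000
  age 6: 0.45 × 410 = 184.5000
  age 7: 0.38 × 322 = 122.3600
  age 8: 0.28 × 458 = 128.2400
  age 9: 0.20 × 110 = 22.0000
R₀ = 0.0000 + 249.2000 + 184.5000 + 122.3600 + 128.2400 + 22.0000 = 706.3000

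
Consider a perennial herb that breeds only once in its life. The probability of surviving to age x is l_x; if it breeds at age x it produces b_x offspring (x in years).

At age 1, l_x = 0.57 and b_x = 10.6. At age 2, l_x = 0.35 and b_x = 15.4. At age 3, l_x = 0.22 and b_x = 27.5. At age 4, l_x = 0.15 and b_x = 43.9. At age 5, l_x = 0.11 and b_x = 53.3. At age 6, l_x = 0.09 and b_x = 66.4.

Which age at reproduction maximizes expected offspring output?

Expected offspring if breeding at age x = l_x × b_x:
  age 1: 0.57 × 10.6 = 6.042
  age 2: 0.35 × 15.4 = 5.390
  age 3: 0.22 × 27.5 = 6.050
  age 4: 0.15 × 43.9 = 6.585
  age 5: 0.11 × 53.3 = 5.863
  age 6: 0.09 × 66.4 = 5.976
Maximum at age 4 (6.585).

4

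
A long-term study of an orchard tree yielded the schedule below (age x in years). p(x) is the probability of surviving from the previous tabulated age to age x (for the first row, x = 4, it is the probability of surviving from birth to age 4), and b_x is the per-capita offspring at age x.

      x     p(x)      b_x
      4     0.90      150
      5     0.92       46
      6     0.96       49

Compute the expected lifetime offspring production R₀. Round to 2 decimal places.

212.04

Survivorship from birth: l_x = p_4·p_5·…·p_x.
  l_4 = 0.90000
  l_5 = 0.82800
  l_6 = 0.79488
R₀ = Σ l_x b_x:
  age 4: 0.90000 × 150 = 135.0000
  age 5: 0.82800 × 46 = 38.0880
  age 6: 0.79488 × 49 = 38.9491
R₀ = 135.0000 + 38.0880 + 38.9491 = 212.0371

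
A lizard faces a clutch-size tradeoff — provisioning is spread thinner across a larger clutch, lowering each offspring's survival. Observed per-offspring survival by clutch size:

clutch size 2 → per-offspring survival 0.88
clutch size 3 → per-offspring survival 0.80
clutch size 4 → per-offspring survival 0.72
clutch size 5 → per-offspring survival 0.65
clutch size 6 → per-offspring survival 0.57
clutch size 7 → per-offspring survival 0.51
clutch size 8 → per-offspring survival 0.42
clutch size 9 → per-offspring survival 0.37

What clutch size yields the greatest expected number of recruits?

7

Expected recruits = c × s(c):
  c=2: 2 × 0.88 = 1.760
  c=3: 3 × 0.80 = 2.400
  c=4: 4 × 0.72 = 2.880
  c=5: 5 × 0.65 = 3.250
  c=6: 6 × 0.57 = 3.420
  c=7: 7 × 0.51 = 3.570
  c=8: 8 × 0.42 = 3.360
  c=9: 9 × 0.37 = 3.330
Maximum at c = 7 (3.570 recruits).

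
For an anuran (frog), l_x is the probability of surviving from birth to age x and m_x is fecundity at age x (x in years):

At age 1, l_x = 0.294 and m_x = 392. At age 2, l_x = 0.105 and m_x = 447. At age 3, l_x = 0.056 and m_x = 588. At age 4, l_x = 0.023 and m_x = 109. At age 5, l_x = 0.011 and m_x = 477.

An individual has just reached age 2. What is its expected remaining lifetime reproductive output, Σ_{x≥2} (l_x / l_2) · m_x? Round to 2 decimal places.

l_2 = 0.105. Conditional survival from age 2 to x is l_x / l_2.
  x=2: (0.105/0.105) × 447 = 447.0000
  x=3: (0.056/0.105) × 588 = 313.6000
  x=4: (0.023/0.105) × 109 = 23.8762
  x=5: (0.011/0.105) × 477 = 49.9714
Sum = 447.0000 + 313.6000 + 23.8762 + 49.9714 = 834.4476

834.45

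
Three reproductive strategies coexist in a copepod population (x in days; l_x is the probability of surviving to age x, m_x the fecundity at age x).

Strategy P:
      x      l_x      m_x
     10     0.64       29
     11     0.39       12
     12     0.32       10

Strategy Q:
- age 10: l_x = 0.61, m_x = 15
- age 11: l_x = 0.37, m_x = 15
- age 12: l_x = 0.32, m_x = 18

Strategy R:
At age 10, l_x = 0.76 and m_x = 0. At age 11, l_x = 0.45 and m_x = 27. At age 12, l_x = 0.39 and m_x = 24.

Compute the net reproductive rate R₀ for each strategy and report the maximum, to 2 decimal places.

26.44

Strategy P: R₀ = 0.64×29 + 0.39×12 + 0.32×10 = 26.4400
Strategy Q: R₀ = 0.61×15 + 0.37×15 + 0.32×18 = 20.4600
Strategy R: R₀ = 0.76×0 + 0.45×27 + 0.39×24 = 21.5100
Highest R₀: strategy P with 26.4400.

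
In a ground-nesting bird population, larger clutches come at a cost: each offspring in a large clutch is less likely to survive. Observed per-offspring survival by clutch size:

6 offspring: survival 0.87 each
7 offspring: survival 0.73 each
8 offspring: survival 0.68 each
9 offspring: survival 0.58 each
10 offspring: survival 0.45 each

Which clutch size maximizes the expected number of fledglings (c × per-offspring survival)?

Expected fledglings = c × s(c):
  c=6: 6 × 0.87 = 5.220
  c=7: 7 × 0.73 = 5.110
  c=8: 8 × 0.68 = 5.440
  c=9: 9 × 0.58 = 5.220
  c=10: 10 × 0.45 = 4.500
Maximum at c = 8 (5.440 fledglings).

8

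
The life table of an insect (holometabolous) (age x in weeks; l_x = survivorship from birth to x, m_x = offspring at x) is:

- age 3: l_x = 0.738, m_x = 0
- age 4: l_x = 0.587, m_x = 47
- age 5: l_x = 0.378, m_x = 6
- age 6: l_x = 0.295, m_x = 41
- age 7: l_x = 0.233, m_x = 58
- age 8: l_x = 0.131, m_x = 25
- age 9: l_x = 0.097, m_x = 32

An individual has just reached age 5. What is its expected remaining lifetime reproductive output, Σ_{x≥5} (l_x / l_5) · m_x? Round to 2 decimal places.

90.62

l_5 = 0.378. Conditional survival from age 5 to x is l_x / l_5.
  x=5: (0.378/0.378) × 6 = 6.0000
  x=6: (0.295/0.378) × 41 = 31.9974
  x=7: (0.233/0.378) × 58 = 35.7513
  x=8: (0.131/0.378) × 25 = 8.6640
  x=9: (0.097/0.378) × 32 = 8.2116
Sum = 6.0000 + 31.9974 + 35.7513 + 8.6640 + 8.2116 = 90.6243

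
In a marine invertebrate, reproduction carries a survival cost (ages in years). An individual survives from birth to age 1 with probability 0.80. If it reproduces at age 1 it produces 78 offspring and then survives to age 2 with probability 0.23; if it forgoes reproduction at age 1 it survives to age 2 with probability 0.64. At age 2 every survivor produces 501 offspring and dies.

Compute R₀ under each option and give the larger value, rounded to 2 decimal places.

256.51

breed at age 1: R₀ = 0.80 × (78 + 0.23 × 501) = 0.80 × 193.2300 = 154.5840
delay to age 2: R₀ = 0.80 × (0.64 × 501) = 0.80 × 320.6400 = 256.5120
Higher: delay to age 2 (256.5120).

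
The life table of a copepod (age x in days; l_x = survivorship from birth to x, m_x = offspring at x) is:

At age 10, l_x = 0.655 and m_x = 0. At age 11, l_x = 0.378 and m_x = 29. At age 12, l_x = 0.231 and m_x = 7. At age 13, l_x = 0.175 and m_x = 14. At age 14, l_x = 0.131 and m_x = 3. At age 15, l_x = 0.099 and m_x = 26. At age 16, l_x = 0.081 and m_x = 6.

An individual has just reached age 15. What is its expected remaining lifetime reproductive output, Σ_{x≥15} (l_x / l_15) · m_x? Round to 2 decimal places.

l_15 = 0.099. Conditional survival from age 15 to x is l_x / l_15.
  x=15: (0.099/0.099) × 26 = 26.0000
  x=16: (0.081/0.099) × 6 = 4.9091
Sum = 26.0000 + 4.9091 = 30.9091

30.91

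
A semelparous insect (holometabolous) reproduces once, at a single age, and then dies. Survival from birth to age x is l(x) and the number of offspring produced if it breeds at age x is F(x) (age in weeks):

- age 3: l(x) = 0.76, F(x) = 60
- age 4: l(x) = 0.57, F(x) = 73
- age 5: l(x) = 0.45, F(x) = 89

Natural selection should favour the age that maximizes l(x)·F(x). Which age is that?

3

Expected offspring if breeding at age x = l(x) × F(x):
  age 3: 0.76 × 60 = 45.600
  age 4: 0.57 × 73 = 41.610
  age 5: 0.45 × 89 = 40.050
Maximum at age 3 (45.600).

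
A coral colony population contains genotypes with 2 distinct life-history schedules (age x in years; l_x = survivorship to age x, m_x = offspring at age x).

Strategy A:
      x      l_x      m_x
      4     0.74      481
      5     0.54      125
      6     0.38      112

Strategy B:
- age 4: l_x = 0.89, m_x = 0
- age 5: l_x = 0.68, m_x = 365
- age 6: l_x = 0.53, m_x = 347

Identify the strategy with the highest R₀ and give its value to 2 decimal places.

466.00

Strategy A: R₀ = 0.74×481 + 0.54×125 + 0.38×112 = 466.0000
Strategy B: R₀ = 0.89×0 + 0.68×365 + 0.53×347 = 432.1100
Highest R₀: strategy A with 466.0000.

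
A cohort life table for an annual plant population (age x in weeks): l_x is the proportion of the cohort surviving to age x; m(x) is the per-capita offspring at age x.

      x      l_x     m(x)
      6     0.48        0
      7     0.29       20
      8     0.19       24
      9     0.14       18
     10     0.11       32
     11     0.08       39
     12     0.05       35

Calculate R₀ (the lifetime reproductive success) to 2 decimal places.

R₀ = Σ l_x m(x):
  age 6: 0.48 × 0 = 0.0000
  age 7: 0.29 × 20 = 5.8000
  age 8: 0.19 × 24 = 4.5600
  age 9: 0.14 × 18 = 2.5200
  age 10: 0.11 × 32 = 3.5200
  age 11: 0.08 × 39 = 3.1200
  age 12: 0.05 × 35 = 1.7500
R₀ = 0.0000 + 5.8000 + 4.5600 + 2.5200 + 3.5200 + 3.1200 + 1.7500 = 21.2700

21.27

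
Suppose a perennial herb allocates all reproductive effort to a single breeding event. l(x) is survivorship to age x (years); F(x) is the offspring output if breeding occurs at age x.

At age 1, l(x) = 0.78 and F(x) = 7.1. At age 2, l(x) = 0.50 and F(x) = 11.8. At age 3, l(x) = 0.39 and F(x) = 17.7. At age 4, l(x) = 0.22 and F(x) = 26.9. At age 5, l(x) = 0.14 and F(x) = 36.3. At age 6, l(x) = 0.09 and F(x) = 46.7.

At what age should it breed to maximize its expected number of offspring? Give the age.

Expected offspring if breeding at age x = l(x) × F(x):
  age 1: 0.78 × 7.1 = 5.538
  age 2: 0.50 × 11.8 = 5.900
  age 3: 0.39 × 17.7 = 6.903
  age 4: 0.22 × 26.9 = 5.918
  age 5: 0.14 × 36.3 = 5.082
  age 6: 0.09 × 46.7 = 4.203
Maximum at age 3 (6.903).

3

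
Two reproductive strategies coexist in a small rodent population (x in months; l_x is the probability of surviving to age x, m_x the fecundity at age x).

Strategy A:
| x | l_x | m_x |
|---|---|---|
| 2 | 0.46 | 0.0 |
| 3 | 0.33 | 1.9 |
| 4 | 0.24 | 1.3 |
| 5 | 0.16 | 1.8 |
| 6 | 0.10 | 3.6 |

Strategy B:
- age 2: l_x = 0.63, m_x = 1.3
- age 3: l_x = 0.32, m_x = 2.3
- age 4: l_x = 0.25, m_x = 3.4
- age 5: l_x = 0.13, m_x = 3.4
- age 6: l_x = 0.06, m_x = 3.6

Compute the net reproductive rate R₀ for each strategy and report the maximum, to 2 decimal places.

Strategy A: R₀ = 0.46×0.0 + 0.33×1.9 + 0.24×1.3 + 0.16×1.8 + 0.10×3.6 = 1.5870
Strategy B: R₀ = 0.63×1.3 + 0.32×2.3 + 0.25×3.4 + 0.13×3.4 + 0.06×3.6 = 3.0630
Highest R₀: strategy B with 3.0630.

3.06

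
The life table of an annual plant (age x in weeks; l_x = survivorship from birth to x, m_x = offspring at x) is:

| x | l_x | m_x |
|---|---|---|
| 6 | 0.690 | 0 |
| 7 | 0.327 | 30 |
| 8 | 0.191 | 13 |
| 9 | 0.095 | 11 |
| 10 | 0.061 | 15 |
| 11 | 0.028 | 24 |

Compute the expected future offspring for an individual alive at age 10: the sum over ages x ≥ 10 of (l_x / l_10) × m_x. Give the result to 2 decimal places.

26.02

l_10 = 0.061. Conditional survival from age 10 to x is l_x / l_10.
  x=10: (0.061/0.061) × 15 = 15.0000
  x=11: (0.028/0.061) × 24 = 11.0164
Sum = 15.0000 + 11.0164 = 26.0164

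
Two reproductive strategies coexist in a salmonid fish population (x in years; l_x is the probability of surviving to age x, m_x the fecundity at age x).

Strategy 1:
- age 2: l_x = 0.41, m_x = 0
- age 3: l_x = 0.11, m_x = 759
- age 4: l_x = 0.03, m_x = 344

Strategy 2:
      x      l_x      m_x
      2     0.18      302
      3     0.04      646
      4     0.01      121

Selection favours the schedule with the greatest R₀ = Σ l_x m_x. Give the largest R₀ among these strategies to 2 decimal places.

Strategy 1: R₀ = 0.41×0 + 0.11×759 + 0.03×344 = 93.8100
Strategy 2: R₀ = 0.18×302 + 0.04×646 + 0.01×121 = 81.4100
Highest R₀: strategy 1 with 93.8100.

93.81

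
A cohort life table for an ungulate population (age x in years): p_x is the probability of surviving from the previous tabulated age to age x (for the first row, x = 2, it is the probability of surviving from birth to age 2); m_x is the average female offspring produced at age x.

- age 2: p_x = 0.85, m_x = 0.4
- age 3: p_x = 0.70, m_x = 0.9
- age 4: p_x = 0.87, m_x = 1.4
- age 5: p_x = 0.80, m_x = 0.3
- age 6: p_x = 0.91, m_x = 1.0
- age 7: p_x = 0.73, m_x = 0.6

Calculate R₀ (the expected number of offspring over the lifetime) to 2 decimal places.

2.27

Survivorship from birth: l_x = p_2·p_3·…·p_x.
  l_2 = 0.85000
  l_3 = 0.59500
  l_4 = 0.51765
  l_5 = 0.41412
  l_6 = 0.37685
  l_7 = 0.27510
R₀ = Σ l_x m_x:
  age 2: 0.85000 × 0.4 = 0.3400
  age 3: 0.59500 × 0.9 = 0.5355
  age 4: 0.51765 × 1.4 = 0.7247
  age 5: 0.41412 × 0.3 = 0.1242
  age 6: 0.37685 × 1.0 = 0.3769
  age 7: 0.27510 × 0.6 = 0.1651
R₀ = 0.3400 + 0.5355 + 0.7247 + 0.1242 + 0.3769 + 0.1651 = 2.2664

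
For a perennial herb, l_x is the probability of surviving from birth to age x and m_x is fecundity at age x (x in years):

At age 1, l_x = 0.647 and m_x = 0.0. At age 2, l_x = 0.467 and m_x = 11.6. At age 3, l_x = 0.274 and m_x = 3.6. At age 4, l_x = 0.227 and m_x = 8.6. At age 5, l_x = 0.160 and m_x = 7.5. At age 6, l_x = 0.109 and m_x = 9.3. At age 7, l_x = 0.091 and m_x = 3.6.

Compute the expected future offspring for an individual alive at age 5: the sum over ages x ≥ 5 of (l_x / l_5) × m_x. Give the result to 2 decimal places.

l_5 = 0.160. Conditional survival from age 5 to x is l_x / l_5.
  x=5: (0.160/0.160) × 7.5 = 7.5000
  x=6: (0.109/0.160) × 9.3 = 6.3356
  x=7: (0.091/0.160) × 3.6 = 2.0475
Sum = 7.5000 + 6.3356 + 2.0475 = 15.8831

15.88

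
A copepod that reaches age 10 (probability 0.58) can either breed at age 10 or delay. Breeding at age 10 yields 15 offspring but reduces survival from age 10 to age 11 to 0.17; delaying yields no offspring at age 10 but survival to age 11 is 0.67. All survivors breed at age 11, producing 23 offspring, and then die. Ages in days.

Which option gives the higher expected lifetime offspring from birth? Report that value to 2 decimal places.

10.97

breed at age 10: R₀ = 0.58 × (15 + 0.17 × 23) = 0.58 × 18.9100 = 10.9678
delay to age 11: R₀ = 0.58 × (0.67 × 23) = 0.58 × 15.4100 = 8.9378
Higher: breed at age 10 (10.9678).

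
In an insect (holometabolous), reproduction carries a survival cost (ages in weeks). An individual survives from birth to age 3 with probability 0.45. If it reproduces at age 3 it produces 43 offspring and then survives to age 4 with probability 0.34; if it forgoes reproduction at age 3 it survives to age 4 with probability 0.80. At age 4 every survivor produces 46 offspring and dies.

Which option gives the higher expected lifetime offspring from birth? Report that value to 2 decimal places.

breed at age 3: R₀ = 0.45 × (43 + 0.34 × 46) = 0.45 × 58.6400 = 26.3880
delay to age 4: R₀ = 0.45 × (0.80 × 46) = 0.45 × 36.8000 = 16.5600
Higher: breed at age 3 (26.3880).

26.39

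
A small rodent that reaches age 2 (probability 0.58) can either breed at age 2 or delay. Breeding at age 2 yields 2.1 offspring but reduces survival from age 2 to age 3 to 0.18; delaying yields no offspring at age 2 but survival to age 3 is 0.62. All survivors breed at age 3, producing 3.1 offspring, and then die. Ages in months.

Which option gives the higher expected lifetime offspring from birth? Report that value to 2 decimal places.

1.54

breed at age 2: R₀ = 0.58 × (2.1 + 0.18 × 3.1) = 0.58 × 2.6580 = 1.5416
delay to age 3: R₀ = 0.58 × (0.62 × 3.1) = 0.58 × 1.9220 = 1.1148
Higher: breed at age 2 (1.5416).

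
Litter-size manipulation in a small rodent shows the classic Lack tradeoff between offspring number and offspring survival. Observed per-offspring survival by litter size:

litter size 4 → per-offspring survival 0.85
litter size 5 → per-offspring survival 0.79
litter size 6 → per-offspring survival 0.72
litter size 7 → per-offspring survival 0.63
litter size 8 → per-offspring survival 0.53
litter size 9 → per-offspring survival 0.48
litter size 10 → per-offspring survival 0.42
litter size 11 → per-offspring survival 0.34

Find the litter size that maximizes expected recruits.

Expected recruits = c × s(c):
  c=4: 4 × 0.85 = 3.400
  c=5: 5 × 0.79 = 3.950
  c=6: 6 × 0.72 = 4.320
  c=7: 7 × 0.63 = 4.410
  c=8: 8 × 0.53 = 4.240
  c=9: 9 × 0.48 = 4.320
  c=10: 10 × 0.42 = 4.200
  c=11: 11 × 0.34 = 3.740
Maximum at c = 7 (4.410 recruits).

7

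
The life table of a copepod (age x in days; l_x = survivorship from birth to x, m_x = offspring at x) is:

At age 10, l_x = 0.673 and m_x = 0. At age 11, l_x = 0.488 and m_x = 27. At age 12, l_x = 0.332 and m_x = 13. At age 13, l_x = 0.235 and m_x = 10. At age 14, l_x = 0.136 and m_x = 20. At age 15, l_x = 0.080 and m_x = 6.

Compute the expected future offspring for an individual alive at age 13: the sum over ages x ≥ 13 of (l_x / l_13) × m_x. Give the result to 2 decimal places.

l_13 = 0.235. Conditional survival from age 13 to x is l_x / l_13.
  x=13: (0.235/0.235) × 10 = 10.0000
  x=14: (0.136/0.235) × 20 = 11.5745
  x=15: (0.080/0.235) × 6 = 2.0426
Sum = 10.0000 + 11.5745 + 2.0426 = 23.6170

23.62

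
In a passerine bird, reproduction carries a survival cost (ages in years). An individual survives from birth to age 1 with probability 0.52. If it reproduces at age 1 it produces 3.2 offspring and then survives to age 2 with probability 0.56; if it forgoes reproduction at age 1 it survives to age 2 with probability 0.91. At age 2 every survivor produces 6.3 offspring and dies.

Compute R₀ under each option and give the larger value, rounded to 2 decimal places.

breed at age 1: R₀ = 0.52 × (3.2 + 0.56 × 6.3) = 0.52 × 6.7280 = 3.4986
delay to age 2: R₀ = 0.52 × (0.91 × 6.3) = 0.52 × 5.7330 = 2.9812
Higher: breed at age 1 (3.4986).

3.50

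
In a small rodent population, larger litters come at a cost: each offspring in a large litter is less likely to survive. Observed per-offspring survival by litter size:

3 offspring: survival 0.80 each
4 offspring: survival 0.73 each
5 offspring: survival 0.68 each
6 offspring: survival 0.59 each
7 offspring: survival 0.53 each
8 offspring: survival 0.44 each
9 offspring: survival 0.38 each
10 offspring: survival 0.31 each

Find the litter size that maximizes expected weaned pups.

Expected weaned pups = c × s(c):
  c=3: 3 × 0.80 = 2.400
  c=4: 4 × 0.73 = 2.920
  c=5: 5 × 0.68 = 3.400
  c=6: 6 × 0.59 = 3.540
  c=7: 7 × 0.53 = 3.710
  c=8: 8 × 0.44 = 3.520
  c=9: 9 × 0.38 = 3.420
  c=10: 10 × 0.31 = 3.100
Maximum at c = 7 (3.710 weaned pups).

7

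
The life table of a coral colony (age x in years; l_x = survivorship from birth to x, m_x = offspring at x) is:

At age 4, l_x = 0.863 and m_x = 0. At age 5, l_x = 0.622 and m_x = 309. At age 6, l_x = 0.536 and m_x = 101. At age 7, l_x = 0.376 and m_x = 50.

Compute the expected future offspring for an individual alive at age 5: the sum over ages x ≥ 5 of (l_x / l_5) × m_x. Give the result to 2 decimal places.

l_5 = 0.622. Conditional survival from age 5 to x is l_x / l_5.
  x=5: (0.622/0.622) × 309 = 309.0000
  x=6: (0.536/0.622) × 101 = 87.0354
  x=7: (0.376/0.622) × 50 = 30.2251
Sum = 309.0000 + 87.0354 + 30.2251 = 426.2605

426.26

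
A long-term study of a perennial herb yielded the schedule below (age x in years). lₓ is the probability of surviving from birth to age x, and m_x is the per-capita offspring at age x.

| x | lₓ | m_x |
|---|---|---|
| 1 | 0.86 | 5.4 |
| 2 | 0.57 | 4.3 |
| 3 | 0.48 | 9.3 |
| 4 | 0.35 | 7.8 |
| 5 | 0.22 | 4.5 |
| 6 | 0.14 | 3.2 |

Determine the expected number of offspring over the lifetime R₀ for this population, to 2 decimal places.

R₀ = Σ lₓ m_x:
  age 1: 0.86 × 5.4 = 4.6440
  age 2: 0.57 × 4.3 = 2.4510
  age 3: 0.48 × 9.3 = 4.4640
  age 4: 0.35 × 7.8 = 2.7300
  age 5: 0.22 × 4.5 = 0.9900
  age 6: 0.14 × 3.2 = 0.4480
R₀ = 4.6440 + 2.4510 + 4.4640 + 2.7300 + 0.9900 + 0.4480 = 15.7270

15.73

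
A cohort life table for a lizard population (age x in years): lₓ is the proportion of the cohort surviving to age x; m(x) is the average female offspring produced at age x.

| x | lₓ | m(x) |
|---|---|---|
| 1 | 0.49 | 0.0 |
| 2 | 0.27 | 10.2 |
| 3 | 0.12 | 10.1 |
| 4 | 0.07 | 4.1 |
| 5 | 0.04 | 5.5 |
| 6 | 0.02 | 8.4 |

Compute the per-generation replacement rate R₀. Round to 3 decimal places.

R₀ = Σ lₓ m(x):
  age 1: 0.49 × 0.0 = 0.0000
  age 2: 0.27 × 10.2 = 2.7540
  age 3: 0.12 × 10.1 = 1.2120
  age 4: 0.07 × 4.1 = 0.2870
  age 5: 0.04 × 5.5 = 0.2200
  age 6: 0.02 × 8.4 = 0.1680
R₀ = 0.0000 + 2.7540 + 1.2120 + 0.2870 + 0.2200 + 0.1680 = 4.6410

4.641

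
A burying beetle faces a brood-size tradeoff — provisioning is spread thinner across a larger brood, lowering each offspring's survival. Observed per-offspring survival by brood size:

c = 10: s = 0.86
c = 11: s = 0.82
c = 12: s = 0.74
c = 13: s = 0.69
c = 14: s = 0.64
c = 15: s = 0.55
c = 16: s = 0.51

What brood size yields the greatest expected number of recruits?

Expected recruits = c × s(c):
  c=10: 10 × 0.86 = 8.600
  c=11: 11 × 0.82 = 9.020
  c=12: 12 × 0.74 = 8.880
  c=13: 13 × 0.69 = 8.970
  c=14: 14 × 0.64 = 8.960
  c=15: 15 × 0.55 = 8.250
  c=16: 16 × 0.51 = 8.160
Maximum at c = 11 (9.020 recruits).

11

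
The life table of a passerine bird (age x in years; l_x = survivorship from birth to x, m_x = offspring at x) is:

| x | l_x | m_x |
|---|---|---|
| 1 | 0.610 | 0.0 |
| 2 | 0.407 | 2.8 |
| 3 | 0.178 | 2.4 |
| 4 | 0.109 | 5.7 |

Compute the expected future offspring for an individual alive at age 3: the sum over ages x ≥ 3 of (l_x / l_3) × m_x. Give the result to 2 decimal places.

l_3 = 0.178. Conditional survival from age 3 to x is l_x / l_3.
  x=3: (0.178/0.178) × 2.4 = 2.4000
  x=4: (0.109/0.178) × 5.7 = 3.4904
Sum = 2.4000 + 3.4904 = 5.8904

5.89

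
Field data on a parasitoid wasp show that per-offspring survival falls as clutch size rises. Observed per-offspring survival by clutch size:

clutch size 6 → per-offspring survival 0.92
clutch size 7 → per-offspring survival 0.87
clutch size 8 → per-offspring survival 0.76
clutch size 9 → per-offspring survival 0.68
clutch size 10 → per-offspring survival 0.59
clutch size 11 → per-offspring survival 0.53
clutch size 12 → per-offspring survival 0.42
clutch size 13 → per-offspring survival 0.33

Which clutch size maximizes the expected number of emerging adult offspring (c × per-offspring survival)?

Expected emerging adult offspring = c × s(c):
  c=6: 6 × 0.92 = 5.520
  c=7: 7 × 0.87 = 6.090
  c=8: 8 × 0.76 = 6.080
  c=9: 9 × 0.68 = 6.120
  c=10: 10 × 0.59 = 5.900
  c=11: 11 × 0.53 = 5.830
  c=12: 12 × 0.42 = 5.040
  c=13: 13 × 0.33 = 4.290
Maximum at c = 9 (6.120 emerging adult offspring).

9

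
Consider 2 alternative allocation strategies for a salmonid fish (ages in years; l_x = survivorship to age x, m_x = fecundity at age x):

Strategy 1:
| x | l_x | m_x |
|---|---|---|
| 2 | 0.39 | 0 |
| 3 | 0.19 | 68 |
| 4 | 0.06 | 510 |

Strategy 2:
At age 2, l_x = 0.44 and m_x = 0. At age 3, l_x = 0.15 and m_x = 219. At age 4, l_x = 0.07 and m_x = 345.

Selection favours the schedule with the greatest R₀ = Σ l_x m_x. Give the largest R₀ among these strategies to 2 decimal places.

57.00

Strategy 1: R₀ = 0.39×0 + 0.19×68 + 0.06×510 = 43.5200
Strategy 2: R₀ = 0.44×0 + 0.15×219 + 0.07×345 = 57.0000
Highest R₀: strategy 2 with 57.0000.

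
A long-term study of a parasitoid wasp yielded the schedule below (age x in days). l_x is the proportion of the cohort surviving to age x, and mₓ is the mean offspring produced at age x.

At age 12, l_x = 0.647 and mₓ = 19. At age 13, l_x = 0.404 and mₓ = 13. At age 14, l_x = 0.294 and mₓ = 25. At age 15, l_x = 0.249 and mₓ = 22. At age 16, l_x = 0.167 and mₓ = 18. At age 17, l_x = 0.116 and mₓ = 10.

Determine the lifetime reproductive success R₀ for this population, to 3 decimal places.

34.539

R₀ = Σ l_x mₓ:
  age 12: 0.647 × 19 = 12.2930
  age 13: 0.404 × 13 = 5.2520
  age 14: 0.294 × 25 = 7.3500
  age 15: 0.249 × 22 = 5.4780
  age 16: 0.167 × 18 = 3.0060
  age 17: 0.116 × 10 = 1.1600
R₀ = 12.2930 + 5.2520 + 7.3500 + 5.4780 + 3.0060 + 1.1600 = 34.5390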